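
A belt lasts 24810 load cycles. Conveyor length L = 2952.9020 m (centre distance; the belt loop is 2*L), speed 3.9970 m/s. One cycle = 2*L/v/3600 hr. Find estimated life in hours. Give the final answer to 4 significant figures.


cycle_time = 2 * 2952.9020 / 3.9970 / 3600 = 0.410433 hr
life = 24810 * 0.410433 = 10180 hours


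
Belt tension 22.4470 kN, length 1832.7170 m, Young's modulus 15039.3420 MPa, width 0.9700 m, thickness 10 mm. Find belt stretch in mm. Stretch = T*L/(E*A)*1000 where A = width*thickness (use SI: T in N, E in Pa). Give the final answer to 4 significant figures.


A = 0.9700 * 0.01 = 0.00970 m^2
Stretch = 22.4470*1000 * 1832.7170 / (15039.3420e6 * 0.00970) * 1000
Stretch = 282.0 mm


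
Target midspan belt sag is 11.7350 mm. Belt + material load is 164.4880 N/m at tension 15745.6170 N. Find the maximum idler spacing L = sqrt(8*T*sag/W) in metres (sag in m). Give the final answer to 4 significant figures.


sag = 11.7350/1000 = 0.011735 m
L = sqrt(8 * 15745.6170 * 0.011735 / 164.4880)
L = 2.998 m


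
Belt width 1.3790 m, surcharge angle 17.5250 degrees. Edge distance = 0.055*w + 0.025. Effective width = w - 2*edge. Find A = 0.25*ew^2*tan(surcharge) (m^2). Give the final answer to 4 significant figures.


edge = 0.055*1.3790 + 0.025 = 0.100845 m
ew = 1.3790 - 2*0.100845 = 1.17731 m
A = 0.25 * 1.17731^2 * tan(17.5250 deg)
A = 0.1094 m^2


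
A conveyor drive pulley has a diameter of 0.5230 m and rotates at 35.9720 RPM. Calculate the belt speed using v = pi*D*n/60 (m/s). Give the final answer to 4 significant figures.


v = pi * 0.5230 * 35.9720 / 60
v = 0.9851 m/s


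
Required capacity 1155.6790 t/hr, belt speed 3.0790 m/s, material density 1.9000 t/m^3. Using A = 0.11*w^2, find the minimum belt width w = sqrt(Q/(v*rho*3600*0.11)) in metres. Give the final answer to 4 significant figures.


A_req = 1155.6790 / (3.0790 * 1.9000 * 3600) = 0.0548746 m^2
w = sqrt(0.0548746 / 0.11)
w = 0.7063 m


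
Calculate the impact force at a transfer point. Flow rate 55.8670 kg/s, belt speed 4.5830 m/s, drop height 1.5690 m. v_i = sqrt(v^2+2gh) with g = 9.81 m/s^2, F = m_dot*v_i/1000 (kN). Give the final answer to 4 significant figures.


v_i = sqrt(4.5830^2 + 2*9.81*1.5690) = 7.19636 m/s
F = 55.8670 * 7.19636 / 1000
F = 0.4020 kN


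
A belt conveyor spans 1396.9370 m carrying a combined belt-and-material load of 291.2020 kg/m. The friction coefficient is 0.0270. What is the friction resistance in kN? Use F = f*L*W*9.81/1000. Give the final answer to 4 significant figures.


F = 0.0270 * 1396.9370 * 291.2020 * 9.81 / 1000
F = 107.7 kN


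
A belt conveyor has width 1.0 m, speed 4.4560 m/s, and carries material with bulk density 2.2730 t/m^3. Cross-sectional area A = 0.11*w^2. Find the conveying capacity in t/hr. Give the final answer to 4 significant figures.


A = 0.11 * 1.0^2 = 0.11 m^2
C = 0.11 * 4.4560 * 2.2730 * 3600
C = 4011 t/hr


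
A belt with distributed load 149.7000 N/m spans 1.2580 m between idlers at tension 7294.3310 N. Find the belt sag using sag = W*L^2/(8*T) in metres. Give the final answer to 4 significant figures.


sag = 149.7000 * 1.2580^2 / (8 * 7294.3310)
sag = 0.004060 m


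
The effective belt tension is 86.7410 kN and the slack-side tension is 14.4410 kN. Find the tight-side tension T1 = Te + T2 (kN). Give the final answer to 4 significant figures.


T1 = Te + T2 = 86.7410 + 14.4410
T1 = 101.2 kN


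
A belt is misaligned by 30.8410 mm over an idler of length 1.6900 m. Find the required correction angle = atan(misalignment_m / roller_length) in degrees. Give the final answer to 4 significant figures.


misalign_m = 30.8410 / 1000 = 0.030841 m
angle = atan(0.030841 / 1.6900)
angle = 1.045 deg


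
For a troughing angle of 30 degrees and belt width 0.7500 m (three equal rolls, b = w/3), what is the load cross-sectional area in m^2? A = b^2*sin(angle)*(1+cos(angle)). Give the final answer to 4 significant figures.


b = 0.7500/3 = 0.25 m
A = 0.25^2 * sin(30 deg) * (1 + cos(30 deg))
A = 0.05831 m^2


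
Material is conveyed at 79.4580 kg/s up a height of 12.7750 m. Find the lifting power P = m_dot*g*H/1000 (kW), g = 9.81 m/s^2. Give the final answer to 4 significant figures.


P = 79.4580 * 9.81 * 12.7750 / 1000
P = 9.958 kW


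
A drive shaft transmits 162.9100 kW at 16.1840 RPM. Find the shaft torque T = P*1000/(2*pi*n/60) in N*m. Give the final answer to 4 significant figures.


omega = 2*pi*16.1840/60 = 1.69478 rad/s
T = 162.9100*1000 / 1.69478
T = 96120 N*m


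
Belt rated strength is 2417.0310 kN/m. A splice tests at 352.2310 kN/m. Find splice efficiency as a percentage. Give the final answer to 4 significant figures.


Eff = 352.2310 / 2417.0310 * 100
Eff = 14.57 %


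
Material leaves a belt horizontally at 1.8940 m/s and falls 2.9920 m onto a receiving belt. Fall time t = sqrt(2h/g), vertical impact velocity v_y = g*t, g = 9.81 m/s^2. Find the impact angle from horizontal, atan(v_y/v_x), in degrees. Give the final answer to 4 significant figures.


t = sqrt(2*2.9920/9.81) = 0.781018 s
v_y = 9.81 * 0.781018 = 7.66179 m/s
angle = atan(7.66179 / 1.8940) = 76.11 deg


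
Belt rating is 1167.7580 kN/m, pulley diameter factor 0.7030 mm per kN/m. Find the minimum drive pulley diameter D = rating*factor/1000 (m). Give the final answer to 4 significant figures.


D = 1167.7580 * 0.7030 / 1000
D = 0.8209 m


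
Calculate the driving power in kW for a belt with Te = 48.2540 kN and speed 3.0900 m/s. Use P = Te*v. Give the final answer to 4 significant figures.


P = Te * v = 48.2540 * 3.0900
P = 149.1 kW


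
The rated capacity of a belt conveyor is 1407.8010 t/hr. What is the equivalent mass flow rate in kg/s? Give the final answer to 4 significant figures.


m_dot = 1407.8010 * 1000 / 3600
m_dot = 391.1 kg/s


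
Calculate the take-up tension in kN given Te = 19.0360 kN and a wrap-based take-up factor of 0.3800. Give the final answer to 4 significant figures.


T_tu = 19.0360 * 0.3800
T_tu = 7.234 kN


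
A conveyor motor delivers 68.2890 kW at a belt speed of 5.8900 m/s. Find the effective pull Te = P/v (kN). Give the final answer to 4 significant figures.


Te = P / v = 68.2890 / 5.8900
Te = 11.59 kN


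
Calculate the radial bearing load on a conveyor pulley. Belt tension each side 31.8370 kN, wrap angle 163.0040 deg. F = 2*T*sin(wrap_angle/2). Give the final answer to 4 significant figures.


F = 2 * 31.8370 * sin(163.0040/2 deg)
F = 62.97 kN


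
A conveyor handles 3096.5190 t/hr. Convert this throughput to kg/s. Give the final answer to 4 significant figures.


m_dot = 3096.5190 * 1000 / 3600
m_dot = 860.1 kg/s


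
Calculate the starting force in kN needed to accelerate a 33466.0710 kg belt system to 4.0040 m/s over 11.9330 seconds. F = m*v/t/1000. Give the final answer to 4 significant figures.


F = 33466.0710 * 4.0040 / 11.9330 / 1000
F = 11.23 kN


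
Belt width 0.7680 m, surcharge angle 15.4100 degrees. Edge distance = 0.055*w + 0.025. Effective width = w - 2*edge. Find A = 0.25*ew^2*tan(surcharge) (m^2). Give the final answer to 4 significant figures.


edge = 0.055*0.7680 + 0.025 = 0.06724 m
ew = 0.7680 - 2*0.06724 = 0.63352 m
A = 0.25 * 0.63352^2 * tan(15.4100 deg)
A = 0.02766 m^2


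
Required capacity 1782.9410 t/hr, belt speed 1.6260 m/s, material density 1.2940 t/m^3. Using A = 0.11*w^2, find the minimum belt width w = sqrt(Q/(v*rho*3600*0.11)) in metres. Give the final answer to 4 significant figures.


A_req = 1782.9410 / (1.6260 * 1.2940 * 3600) = 0.235385 m^2
w = sqrt(0.235385 / 0.11)
w = 1.463 m


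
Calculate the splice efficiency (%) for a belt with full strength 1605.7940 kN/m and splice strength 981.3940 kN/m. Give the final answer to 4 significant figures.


Eff = 981.3940 / 1605.7940 * 100
Eff = 61.12 %


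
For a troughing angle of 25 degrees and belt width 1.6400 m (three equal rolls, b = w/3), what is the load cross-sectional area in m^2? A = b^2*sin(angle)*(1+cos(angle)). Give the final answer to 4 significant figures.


b = 1.6400/3 = 0.546667 m
A = 0.546667^2 * sin(25 deg) * (1 + cos(25 deg))
A = 0.2408 m^2


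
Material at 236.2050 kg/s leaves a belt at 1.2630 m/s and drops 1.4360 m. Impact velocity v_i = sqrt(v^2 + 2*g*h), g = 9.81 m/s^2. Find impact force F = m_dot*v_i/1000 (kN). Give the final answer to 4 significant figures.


v_i = sqrt(1.2630^2 + 2*9.81*1.4360) = 5.45614 m/s
F = 236.2050 * 5.45614 / 1000
F = 1.289 kN


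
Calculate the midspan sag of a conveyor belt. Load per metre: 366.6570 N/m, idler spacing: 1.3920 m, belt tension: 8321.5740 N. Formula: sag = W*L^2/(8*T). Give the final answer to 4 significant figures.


sag = 366.6570 * 1.3920^2 / (8 * 8321.5740)
sag = 0.01067 m


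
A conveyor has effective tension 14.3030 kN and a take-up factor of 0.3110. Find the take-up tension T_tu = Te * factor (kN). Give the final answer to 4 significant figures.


T_tu = 14.3030 * 0.3110
T_tu = 4.448 kN


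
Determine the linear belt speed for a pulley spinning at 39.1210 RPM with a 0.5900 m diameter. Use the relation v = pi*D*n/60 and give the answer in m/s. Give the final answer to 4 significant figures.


v = pi * 0.5900 * 39.1210 / 60
v = 1.209 m/s


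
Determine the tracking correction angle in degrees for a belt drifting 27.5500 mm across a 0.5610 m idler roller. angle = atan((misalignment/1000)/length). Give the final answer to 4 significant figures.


misalign_m = 27.5500 / 1000 = 0.027550 m
angle = atan(0.027550 / 0.5610)
angle = 2.811 deg


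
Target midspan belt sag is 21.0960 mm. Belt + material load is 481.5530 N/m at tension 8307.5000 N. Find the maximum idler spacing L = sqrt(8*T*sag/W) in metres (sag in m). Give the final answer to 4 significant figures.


sag = 21.0960/1000 = 0.021096 m
L = sqrt(8 * 8307.5000 * 0.021096 / 481.5530)
L = 1.706 m


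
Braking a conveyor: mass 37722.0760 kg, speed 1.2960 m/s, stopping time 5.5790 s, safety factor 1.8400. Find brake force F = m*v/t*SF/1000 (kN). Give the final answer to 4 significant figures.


F = 37722.0760 * 1.2960 / 5.5790 * 1.8400 / 1000
F = 16.12 kN


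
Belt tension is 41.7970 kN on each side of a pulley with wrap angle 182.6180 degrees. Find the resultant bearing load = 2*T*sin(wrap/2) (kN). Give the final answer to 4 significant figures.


F = 2 * 41.7970 * sin(182.6180/2 deg)
F = 83.57 kN


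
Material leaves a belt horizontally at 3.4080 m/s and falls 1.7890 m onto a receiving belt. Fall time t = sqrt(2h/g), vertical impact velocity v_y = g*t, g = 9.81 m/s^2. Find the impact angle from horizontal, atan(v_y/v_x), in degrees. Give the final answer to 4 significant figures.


t = sqrt(2*1.7890/9.81) = 0.603929 s
v_y = 9.81 * 0.603929 = 5.92454 m/s
angle = atan(5.92454 / 3.4080) = 60.09 deg


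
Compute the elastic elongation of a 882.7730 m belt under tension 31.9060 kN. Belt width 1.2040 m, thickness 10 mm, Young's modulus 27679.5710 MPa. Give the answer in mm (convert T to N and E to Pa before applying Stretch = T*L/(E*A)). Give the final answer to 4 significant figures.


A = 1.2040 * 0.01 = 0.01204 m^2
Stretch = 31.9060*1000 * 882.7730 / (27679.5710e6 * 0.01204) * 1000
Stretch = 84.52 mm


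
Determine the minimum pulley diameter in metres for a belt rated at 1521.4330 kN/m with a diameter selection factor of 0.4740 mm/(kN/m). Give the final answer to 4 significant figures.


D = 1521.4330 * 0.4740 / 1000
D = 0.7212 m


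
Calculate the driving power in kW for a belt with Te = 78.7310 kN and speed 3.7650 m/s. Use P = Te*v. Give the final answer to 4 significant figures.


P = Te * v = 78.7310 * 3.7650
P = 296.4 kW


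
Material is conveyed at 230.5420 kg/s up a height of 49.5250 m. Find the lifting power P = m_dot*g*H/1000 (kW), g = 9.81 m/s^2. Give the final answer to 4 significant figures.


P = 230.5420 * 9.81 * 49.5250 / 1000
P = 112.0 kW


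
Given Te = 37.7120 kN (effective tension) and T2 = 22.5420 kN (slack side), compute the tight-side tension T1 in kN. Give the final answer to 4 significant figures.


T1 = Te + T2 = 37.7120 + 22.5420
T1 = 60.25 kN


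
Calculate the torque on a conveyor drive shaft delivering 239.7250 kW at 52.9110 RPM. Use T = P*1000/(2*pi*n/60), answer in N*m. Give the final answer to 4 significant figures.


omega = 2*pi*52.9110/60 = 5.54083 rad/s
T = 239.7250*1000 / 5.54083
T = 43270 N*m


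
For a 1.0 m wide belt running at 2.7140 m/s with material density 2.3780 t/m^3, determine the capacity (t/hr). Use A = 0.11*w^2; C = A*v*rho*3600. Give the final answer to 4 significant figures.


A = 0.11 * 1.0^2 = 0.11 m^2
C = 0.11 * 2.7140 * 2.3780 * 3600
C = 2556 t/hr


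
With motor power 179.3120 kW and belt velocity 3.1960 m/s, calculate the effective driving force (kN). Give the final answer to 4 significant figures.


Te = P / v = 179.3120 / 3.1960
Te = 56.11 kN


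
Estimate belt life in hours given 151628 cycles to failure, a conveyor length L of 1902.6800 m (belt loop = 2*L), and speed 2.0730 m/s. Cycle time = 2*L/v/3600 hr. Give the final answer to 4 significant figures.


cycle_time = 2 * 1902.6800 / 2.0730 / 3600 = 0.50991 hr
life = 151628 * 0.50991 = 77320 hours


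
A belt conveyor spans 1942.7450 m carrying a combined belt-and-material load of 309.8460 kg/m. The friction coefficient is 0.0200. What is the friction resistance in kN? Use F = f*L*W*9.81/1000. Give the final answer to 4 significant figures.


F = 0.0200 * 1942.7450 * 309.8460 * 9.81 / 1000
F = 118.1 kN


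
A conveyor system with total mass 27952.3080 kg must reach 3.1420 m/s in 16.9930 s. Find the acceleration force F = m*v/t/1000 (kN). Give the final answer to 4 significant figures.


F = 27952.3080 * 3.1420 / 16.9930 / 1000
F = 5.168 kN


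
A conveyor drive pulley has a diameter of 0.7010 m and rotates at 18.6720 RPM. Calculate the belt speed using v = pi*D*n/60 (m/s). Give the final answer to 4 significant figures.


v = pi * 0.7010 * 18.6720 / 60
v = 0.6853 m/s


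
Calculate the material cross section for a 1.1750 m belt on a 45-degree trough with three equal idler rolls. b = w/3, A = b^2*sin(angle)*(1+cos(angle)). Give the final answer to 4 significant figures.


b = 1.1750/3 = 0.391667 m
A = 0.391667^2 * sin(45 deg) * (1 + cos(45 deg))
A = 0.1852 m^2


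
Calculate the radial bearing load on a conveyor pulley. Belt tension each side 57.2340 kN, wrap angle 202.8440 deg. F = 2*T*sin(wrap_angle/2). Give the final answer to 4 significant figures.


F = 2 * 57.2340 * sin(202.8440/2 deg)
F = 112.2 kN


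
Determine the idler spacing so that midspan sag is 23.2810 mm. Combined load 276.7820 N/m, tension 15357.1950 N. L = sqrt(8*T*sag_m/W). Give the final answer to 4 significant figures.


sag = 23.2810/1000 = 0.023281 m
L = sqrt(8 * 15357.1950 * 0.023281 / 276.7820)
L = 3.215 m


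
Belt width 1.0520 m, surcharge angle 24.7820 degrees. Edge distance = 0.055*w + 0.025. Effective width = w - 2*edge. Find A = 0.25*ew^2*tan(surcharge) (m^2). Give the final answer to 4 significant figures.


edge = 0.055*1.0520 + 0.025 = 0.08286 m
ew = 1.0520 - 2*0.08286 = 0.88628 m
A = 0.25 * 0.88628^2 * tan(24.7820 deg)
A = 0.09066 m^2


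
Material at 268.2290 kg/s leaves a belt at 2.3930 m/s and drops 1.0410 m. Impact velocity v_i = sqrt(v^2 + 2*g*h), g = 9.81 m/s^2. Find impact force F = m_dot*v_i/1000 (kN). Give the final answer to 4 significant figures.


v_i = sqrt(2.3930^2 + 2*9.81*1.0410) = 5.11379 m/s
F = 268.2290 * 5.11379 / 1000
F = 1.372 kN


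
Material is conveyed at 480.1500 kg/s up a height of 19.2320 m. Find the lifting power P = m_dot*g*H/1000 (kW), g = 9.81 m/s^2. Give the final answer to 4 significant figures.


P = 480.1500 * 9.81 * 19.2320 / 1000
P = 90.59 kW


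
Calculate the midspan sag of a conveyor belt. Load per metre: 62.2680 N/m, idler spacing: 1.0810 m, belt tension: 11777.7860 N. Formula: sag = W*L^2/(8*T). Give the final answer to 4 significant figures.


sag = 62.2680 * 1.0810^2 / (8 * 11777.7860)
sag = 0.0007723 m


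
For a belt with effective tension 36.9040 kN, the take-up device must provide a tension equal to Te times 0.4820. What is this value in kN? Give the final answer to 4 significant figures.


T_tu = 36.9040 * 0.4820
T_tu = 17.79 kN


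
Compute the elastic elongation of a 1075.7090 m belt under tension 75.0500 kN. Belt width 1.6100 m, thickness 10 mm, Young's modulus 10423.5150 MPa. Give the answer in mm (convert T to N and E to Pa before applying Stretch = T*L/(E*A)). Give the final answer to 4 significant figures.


A = 1.6100 * 0.01 = 0.01610 m^2
Stretch = 75.0500*1000 * 1075.7090 / (10423.5150e6 * 0.01610) * 1000
Stretch = 481.1 mm


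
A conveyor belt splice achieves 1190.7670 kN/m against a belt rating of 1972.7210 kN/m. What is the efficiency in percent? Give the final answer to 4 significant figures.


Eff = 1190.7670 / 1972.7210 * 100
Eff = 60.36 %


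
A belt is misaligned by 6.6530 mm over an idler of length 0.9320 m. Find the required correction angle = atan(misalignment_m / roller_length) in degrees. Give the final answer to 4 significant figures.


misalign_m = 6.6530 / 1000 = 0.006653 m
angle = atan(0.006653 / 0.9320)
angle = 0.4090 deg


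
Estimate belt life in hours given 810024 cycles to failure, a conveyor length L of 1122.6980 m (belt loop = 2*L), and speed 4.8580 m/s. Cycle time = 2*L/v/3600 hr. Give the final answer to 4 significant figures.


cycle_time = 2 * 1122.6980 / 4.8580 / 3600 = 0.128391 hr
life = 810024 * 0.128391 = 104000 hours


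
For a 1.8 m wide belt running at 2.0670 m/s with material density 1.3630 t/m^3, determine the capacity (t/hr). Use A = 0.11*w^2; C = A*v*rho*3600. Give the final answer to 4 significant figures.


A = 0.11 * 1.8^2 = 0.3564 m^2
C = 0.3564 * 2.0670 * 1.3630 * 3600
C = 3615 t/hr


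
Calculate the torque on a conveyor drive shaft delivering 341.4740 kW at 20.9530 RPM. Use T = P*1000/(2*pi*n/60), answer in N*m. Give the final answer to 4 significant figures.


omega = 2*pi*20.9530/60 = 2.19419 rad/s
T = 341.4740*1000 / 2.19419
T = 155600 N*m


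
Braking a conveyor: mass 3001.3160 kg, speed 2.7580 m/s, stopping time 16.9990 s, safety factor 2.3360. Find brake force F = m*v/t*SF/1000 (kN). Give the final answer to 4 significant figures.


F = 3001.3160 * 2.7580 / 16.9990 * 2.3360 / 1000
F = 1.138 kN


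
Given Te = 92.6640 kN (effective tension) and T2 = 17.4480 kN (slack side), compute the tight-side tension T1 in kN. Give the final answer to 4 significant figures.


T1 = Te + T2 = 92.6640 + 17.4480
T1 = 110.1 kN


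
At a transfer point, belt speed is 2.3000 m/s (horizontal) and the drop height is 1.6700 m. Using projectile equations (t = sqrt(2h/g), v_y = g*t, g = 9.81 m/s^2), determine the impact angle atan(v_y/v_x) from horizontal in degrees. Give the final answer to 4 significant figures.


t = sqrt(2*1.6700/9.81) = 0.583497 s
v_y = 9.81 * 0.583497 = 5.72411 m/s
angle = atan(5.72411 / 2.3000) = 68.11 deg


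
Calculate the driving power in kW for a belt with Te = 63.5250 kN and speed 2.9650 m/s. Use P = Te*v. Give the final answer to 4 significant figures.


P = Te * v = 63.5250 * 2.9650
P = 188.4 kW


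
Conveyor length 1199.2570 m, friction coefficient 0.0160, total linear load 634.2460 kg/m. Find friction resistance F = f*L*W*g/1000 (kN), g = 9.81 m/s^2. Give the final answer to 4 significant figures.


F = 0.0160 * 1199.2570 * 634.2460 * 9.81 / 1000
F = 119.4 kN


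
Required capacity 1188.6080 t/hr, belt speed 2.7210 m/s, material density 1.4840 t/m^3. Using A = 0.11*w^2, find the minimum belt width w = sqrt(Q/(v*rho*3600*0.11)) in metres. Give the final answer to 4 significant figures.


A_req = 1188.6080 / (2.7210 * 1.4840 * 3600) = 0.0817662 m^2
w = sqrt(0.0817662 / 0.11)
w = 0.8622 m


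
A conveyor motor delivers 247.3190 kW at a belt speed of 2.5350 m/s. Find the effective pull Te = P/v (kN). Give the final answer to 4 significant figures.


Te = P / v = 247.3190 / 2.5350
Te = 97.56 kN


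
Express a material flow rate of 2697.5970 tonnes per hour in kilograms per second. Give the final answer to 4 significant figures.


m_dot = 2697.5970 * 1000 / 3600
m_dot = 749.3 kg/s


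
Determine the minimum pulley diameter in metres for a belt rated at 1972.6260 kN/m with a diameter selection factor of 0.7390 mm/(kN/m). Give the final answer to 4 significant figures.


D = 1972.6260 * 0.7390 / 1000
D = 1.458 m


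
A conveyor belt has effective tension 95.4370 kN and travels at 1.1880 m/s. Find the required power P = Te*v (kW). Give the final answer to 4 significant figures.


P = Te * v = 95.4370 * 1.1880
P = 113.4 kW


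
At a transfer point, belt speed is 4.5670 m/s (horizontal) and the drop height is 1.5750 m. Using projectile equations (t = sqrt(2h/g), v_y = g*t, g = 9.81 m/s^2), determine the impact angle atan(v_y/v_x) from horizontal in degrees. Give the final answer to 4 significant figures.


t = sqrt(2*1.5750/9.81) = 0.566658 s
v_y = 9.81 * 0.566658 = 5.55891 m/s
angle = atan(5.55891 / 4.5670) = 50.59 deg


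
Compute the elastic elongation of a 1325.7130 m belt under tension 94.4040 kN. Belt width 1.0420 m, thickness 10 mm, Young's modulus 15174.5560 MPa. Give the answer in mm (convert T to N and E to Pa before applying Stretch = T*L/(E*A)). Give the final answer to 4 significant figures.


A = 1.0420 * 0.01 = 0.01042 m^2
Stretch = 94.4040*1000 * 1325.7130 / (15174.5560e6 * 0.01042) * 1000
Stretch = 791.5 mm


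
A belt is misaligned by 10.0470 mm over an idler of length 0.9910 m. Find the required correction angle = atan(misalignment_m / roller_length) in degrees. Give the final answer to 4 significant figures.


misalign_m = 10.0470 / 1000 = 0.010047 m
angle = atan(0.010047 / 0.9910)
angle = 0.5809 deg


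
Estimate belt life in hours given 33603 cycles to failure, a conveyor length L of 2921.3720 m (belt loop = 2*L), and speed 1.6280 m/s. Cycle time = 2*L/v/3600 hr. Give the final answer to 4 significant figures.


cycle_time = 2 * 2921.3720 / 1.6280 / 3600 = 0.996919 hr
life = 33603 * 0.996919 = 33500 hours


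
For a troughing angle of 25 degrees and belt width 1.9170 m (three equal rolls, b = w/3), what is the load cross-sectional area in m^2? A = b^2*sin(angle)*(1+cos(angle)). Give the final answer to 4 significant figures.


b = 1.9170/3 = 0.639 m
A = 0.639^2 * sin(25 deg) * (1 + cos(25 deg))
A = 0.3290 m^2


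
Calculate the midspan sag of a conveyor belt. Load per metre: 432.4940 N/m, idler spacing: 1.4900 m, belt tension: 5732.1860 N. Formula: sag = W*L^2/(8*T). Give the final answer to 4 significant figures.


sag = 432.4940 * 1.4900^2 / (8 * 5732.1860)
sag = 0.02094 m


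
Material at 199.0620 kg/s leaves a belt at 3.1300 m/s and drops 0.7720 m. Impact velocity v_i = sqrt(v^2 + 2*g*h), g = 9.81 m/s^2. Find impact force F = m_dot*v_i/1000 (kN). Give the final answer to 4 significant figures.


v_i = sqrt(3.1300^2 + 2*9.81*0.7720) = 4.99435 m/s
F = 199.0620 * 4.99435 / 1000
F = 0.9942 kN


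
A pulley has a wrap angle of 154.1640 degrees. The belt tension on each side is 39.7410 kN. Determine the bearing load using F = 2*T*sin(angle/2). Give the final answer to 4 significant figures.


F = 2 * 39.7410 * sin(154.1640/2 deg)
F = 77.47 kN


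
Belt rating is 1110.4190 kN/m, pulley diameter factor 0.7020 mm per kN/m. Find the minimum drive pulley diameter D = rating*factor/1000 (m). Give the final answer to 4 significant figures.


D = 1110.4190 * 0.7020 / 1000
D = 0.7795 m


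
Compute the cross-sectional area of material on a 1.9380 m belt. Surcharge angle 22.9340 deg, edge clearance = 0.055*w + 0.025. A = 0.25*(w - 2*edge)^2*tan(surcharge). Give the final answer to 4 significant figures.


edge = 0.055*1.9380 + 0.025 = 0.13159 m
ew = 1.9380 - 2*0.13159 = 1.67482 m
A = 0.25 * 1.67482^2 * tan(22.9340 deg)
A = 0.2967 m^2


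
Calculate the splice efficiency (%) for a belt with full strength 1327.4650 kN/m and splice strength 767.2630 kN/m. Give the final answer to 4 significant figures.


Eff = 767.2630 / 1327.4650 * 100
Eff = 57.80 %


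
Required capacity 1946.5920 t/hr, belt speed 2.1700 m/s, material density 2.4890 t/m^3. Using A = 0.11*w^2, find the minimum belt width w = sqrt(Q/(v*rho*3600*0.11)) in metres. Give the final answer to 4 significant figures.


A_req = 1946.5920 / (2.1700 * 2.4890 * 3600) = 0.100112 m^2
w = sqrt(0.100112 / 0.11)
w = 0.9540 m


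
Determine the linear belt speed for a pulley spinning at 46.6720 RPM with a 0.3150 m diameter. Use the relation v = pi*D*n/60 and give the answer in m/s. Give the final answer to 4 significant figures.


v = pi * 0.3150 * 46.6720 / 60
v = 0.7698 m/s


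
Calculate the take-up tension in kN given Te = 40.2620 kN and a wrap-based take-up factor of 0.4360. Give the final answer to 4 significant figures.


T_tu = 40.2620 * 0.4360
T_tu = 17.55 kN


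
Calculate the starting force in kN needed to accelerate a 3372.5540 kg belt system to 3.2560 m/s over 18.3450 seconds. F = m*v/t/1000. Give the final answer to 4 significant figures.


F = 3372.5540 * 3.2560 / 18.3450 / 1000
F = 0.5986 kN


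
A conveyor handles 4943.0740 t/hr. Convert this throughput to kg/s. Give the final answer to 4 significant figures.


m_dot = 4943.0740 * 1000 / 3600
m_dot = 1373 kg/s


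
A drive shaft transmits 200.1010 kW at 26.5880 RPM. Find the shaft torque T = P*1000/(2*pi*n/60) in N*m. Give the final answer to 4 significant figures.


omega = 2*pi*26.5880/60 = 2.78429 rad/s
T = 200.1010*1000 / 2.78429
T = 71870 N*m


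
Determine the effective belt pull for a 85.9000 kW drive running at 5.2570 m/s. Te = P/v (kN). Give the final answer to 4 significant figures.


Te = P / v = 85.9000 / 5.2570
Te = 16.34 kN


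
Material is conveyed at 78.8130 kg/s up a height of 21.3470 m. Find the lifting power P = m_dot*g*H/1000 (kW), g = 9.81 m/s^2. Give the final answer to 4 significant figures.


P = 78.8130 * 9.81 * 21.3470 / 1000
P = 16.50 kW


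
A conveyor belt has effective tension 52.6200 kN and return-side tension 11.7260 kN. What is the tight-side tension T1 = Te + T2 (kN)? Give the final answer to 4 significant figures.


T1 = Te + T2 = 52.6200 + 11.7260
T1 = 64.35 kN


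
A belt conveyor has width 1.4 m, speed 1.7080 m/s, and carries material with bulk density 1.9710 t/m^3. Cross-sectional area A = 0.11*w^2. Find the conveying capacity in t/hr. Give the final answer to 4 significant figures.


A = 0.11 * 1.4^2 = 0.2156 m^2
C = 0.2156 * 1.7080 * 1.9710 * 3600
C = 2613 t/hr


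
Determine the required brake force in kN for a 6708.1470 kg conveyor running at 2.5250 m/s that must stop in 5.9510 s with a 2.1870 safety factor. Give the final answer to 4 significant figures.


F = 6708.1470 * 2.5250 / 5.9510 * 2.1870 / 1000
F = 6.225 kN


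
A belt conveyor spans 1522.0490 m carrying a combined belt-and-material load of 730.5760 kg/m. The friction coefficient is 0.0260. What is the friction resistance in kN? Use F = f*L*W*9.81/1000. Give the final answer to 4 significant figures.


F = 0.0260 * 1522.0490 * 730.5760 * 9.81 / 1000
F = 283.6 kN


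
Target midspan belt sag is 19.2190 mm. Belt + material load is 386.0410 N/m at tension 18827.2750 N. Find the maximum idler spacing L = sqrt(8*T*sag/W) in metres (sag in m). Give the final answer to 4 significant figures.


sag = 19.2190/1000 = 0.019219 m
L = sqrt(8 * 18827.2750 * 0.019219 / 386.0410)
L = 2.738 m


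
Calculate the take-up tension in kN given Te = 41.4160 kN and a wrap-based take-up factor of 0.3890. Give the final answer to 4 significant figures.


T_tu = 41.4160 * 0.3890
T_tu = 16.11 kN


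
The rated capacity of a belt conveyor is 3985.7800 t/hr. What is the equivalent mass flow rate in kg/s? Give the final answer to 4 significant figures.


m_dot = 3985.7800 * 1000 / 3600
m_dot = 1107 kg/s


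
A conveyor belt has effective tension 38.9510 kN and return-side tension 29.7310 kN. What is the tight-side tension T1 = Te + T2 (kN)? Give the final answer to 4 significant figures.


T1 = Te + T2 = 38.9510 + 29.7310
T1 = 68.68 kN


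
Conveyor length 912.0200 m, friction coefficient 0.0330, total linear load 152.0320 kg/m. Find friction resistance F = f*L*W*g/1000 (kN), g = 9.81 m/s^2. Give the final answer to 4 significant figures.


F = 0.0330 * 912.0200 * 152.0320 * 9.81 / 1000
F = 44.89 kN


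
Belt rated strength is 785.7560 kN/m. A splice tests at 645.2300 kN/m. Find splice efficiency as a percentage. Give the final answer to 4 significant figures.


Eff = 645.2300 / 785.7560 * 100
Eff = 82.12 %


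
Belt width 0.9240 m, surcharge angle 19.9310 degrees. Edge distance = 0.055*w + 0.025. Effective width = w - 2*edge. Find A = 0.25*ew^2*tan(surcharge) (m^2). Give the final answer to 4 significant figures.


edge = 0.055*0.9240 + 0.025 = 0.07582 m
ew = 0.9240 - 2*0.07582 = 0.77236 m
A = 0.25 * 0.77236^2 * tan(19.9310 deg)
A = 0.05408 m^2


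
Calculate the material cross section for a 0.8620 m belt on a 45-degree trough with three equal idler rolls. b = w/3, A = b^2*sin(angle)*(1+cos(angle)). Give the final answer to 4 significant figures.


b = 0.8620/3 = 0.287333 m
A = 0.287333^2 * sin(45 deg) * (1 + cos(45 deg))
A = 0.09966 m^2


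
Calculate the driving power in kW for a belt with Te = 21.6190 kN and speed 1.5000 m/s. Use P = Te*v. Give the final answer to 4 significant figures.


P = Te * v = 21.6190 * 1.5000
P = 32.43 kW


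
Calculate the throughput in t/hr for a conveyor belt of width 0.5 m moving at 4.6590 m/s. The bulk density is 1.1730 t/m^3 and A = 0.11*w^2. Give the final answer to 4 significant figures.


A = 0.11 * 0.5^2 = 0.0275 m^2
C = 0.0275 * 4.6590 * 1.1730 * 3600
C = 541.0 t/hr


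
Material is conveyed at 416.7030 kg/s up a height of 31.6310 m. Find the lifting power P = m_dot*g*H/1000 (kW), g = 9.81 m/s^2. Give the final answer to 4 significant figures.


P = 416.7030 * 9.81 * 31.6310 / 1000
P = 129.3 kW


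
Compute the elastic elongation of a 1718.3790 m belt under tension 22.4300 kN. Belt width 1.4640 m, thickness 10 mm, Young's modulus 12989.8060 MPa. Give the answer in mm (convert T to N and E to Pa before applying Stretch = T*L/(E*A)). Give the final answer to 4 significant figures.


A = 1.4640 * 0.01 = 0.01464 m^2
Stretch = 22.4300*1000 * 1718.3790 / (12989.8060e6 * 0.01464) * 1000
Stretch = 202.7 mm


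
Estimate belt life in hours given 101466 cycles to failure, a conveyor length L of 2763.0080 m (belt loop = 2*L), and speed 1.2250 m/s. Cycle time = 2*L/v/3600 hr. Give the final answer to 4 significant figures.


cycle_time = 2 * 2763.0080 / 1.2250 / 3600 = 1.25306 hr
life = 101466 * 1.25306 = 127100 hours


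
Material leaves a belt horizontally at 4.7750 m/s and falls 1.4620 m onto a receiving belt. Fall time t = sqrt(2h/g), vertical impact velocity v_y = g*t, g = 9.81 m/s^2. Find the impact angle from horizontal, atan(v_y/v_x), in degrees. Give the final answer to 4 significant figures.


t = sqrt(2*1.4620/9.81) = 0.545952 s
v_y = 9.81 * 0.545952 = 5.35579 m/s
angle = atan(5.35579 / 4.7750) = 48.28 deg


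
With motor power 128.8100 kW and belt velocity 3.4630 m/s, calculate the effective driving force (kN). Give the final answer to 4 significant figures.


Te = P / v = 128.8100 / 3.4630
Te = 37.20 kN


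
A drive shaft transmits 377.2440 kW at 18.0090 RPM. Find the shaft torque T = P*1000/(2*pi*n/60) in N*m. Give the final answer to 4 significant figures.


omega = 2*pi*18.0090/60 = 1.8859 rad/s
T = 377.2440*1000 / 1.8859
T = 200000 N*m


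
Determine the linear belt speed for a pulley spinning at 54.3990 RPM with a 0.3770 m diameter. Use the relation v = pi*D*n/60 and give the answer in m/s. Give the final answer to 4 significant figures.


v = pi * 0.3770 * 54.3990 / 60
v = 1.074 m/s


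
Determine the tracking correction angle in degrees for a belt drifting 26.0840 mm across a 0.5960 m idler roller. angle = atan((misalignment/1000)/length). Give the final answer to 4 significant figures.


misalign_m = 26.0840 / 1000 = 0.026084 m
angle = atan(0.026084 / 0.5960)
angle = 2.506 deg


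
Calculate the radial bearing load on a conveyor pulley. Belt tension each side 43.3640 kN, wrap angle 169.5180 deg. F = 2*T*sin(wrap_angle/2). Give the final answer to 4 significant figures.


F = 2 * 43.3640 * sin(169.5180/2 deg)
F = 86.37 kN


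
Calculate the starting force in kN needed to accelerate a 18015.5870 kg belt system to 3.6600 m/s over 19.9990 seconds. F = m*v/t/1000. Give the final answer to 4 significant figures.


F = 18015.5870 * 3.6600 / 19.9990 / 1000
F = 3.297 kN


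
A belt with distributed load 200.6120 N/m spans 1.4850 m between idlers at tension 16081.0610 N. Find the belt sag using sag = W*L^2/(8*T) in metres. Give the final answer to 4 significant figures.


sag = 200.6120 * 1.4850^2 / (8 * 16081.0610)
sag = 0.003439 m


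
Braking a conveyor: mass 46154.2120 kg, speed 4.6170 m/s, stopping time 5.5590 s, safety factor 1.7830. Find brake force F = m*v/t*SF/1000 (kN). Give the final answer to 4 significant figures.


F = 46154.2120 * 4.6170 / 5.5590 * 1.7830 / 1000
F = 68.35 kN


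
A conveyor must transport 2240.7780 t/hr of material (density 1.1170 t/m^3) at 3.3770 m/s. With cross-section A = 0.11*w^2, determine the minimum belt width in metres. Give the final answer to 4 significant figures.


A_req = 2240.7780 / (3.3770 * 1.1170 * 3600) = 0.165011 m^2
w = sqrt(0.165011 / 0.11)
w = 1.225 m


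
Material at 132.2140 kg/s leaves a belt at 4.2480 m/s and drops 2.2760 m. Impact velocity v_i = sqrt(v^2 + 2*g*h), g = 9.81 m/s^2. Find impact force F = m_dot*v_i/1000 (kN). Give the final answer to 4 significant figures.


v_i = sqrt(4.2480^2 + 2*9.81*2.2760) = 7.91837 m/s
F = 132.2140 * 7.91837 / 1000
F = 1.047 kN


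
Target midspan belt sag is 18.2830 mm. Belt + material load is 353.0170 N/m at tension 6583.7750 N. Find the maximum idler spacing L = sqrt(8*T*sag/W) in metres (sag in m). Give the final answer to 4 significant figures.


sag = 18.2830/1000 = 0.018283 m
L = sqrt(8 * 6583.7750 * 0.018283 / 353.0170)
L = 1.652 m


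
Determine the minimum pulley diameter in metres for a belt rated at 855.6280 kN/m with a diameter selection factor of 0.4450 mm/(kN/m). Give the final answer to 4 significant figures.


D = 855.6280 * 0.4450 / 1000
D = 0.3808 m


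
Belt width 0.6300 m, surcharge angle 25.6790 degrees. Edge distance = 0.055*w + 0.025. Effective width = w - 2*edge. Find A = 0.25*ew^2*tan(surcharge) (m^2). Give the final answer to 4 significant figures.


edge = 0.055*0.6300 + 0.025 = 0.05965 m
ew = 0.6300 - 2*0.05965 = 0.5107 m
A = 0.25 * 0.5107^2 * tan(25.6790 deg)
A = 0.03135 m^2


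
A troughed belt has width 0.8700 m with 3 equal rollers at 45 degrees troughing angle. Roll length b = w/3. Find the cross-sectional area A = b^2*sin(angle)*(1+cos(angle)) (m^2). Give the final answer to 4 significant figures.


b = 0.8700/3 = 0.29 m
A = 0.29^2 * sin(45 deg) * (1 + cos(45 deg))
A = 0.1015 m^2


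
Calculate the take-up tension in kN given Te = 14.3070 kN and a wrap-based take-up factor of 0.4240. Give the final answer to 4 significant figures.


T_tu = 14.3070 * 0.4240
T_tu = 6.066 kN


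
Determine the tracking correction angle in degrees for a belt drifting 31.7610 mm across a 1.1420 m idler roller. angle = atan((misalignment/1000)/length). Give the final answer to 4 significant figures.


misalign_m = 31.7610 / 1000 = 0.031761 m
angle = atan(0.031761 / 1.1420)
angle = 1.593 deg


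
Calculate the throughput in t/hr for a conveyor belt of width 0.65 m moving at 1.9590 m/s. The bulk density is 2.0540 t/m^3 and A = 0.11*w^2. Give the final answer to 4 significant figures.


A = 0.11 * 0.65^2 = 0.046475 m^2
C = 0.046475 * 1.9590 * 2.0540 * 3600
C = 673.2 t/hr


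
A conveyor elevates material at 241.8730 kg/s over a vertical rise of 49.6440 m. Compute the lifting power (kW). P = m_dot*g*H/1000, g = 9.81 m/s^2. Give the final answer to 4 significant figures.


P = 241.8730 * 9.81 * 49.6440 / 1000
P = 117.8 kW


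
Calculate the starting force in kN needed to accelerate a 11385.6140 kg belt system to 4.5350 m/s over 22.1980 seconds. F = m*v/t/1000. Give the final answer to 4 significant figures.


F = 11385.6140 * 4.5350 / 22.1980 / 1000
F = 2.326 kN


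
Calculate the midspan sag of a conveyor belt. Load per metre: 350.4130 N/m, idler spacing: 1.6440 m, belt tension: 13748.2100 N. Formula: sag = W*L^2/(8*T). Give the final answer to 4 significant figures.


sag = 350.4130 * 1.6440^2 / (8 * 13748.2100)
sag = 0.008611 m


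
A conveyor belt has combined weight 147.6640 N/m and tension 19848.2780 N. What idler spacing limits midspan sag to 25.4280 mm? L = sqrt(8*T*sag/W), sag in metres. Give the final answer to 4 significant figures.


sag = 25.4280/1000 = 0.025428 m
L = sqrt(8 * 19848.2780 * 0.025428 / 147.6640)
L = 5.229 m


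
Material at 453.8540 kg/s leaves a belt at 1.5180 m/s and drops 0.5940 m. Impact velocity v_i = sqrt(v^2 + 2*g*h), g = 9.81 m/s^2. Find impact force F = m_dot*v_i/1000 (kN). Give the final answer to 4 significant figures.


v_i = sqrt(1.5180^2 + 2*9.81*0.5940) = 3.73612 m/s
F = 453.8540 * 3.73612 / 1000
F = 1.696 kN


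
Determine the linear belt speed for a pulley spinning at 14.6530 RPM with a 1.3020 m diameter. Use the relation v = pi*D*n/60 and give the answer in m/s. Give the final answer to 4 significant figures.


v = pi * 1.3020 * 14.6530 / 60
v = 0.9989 m/s


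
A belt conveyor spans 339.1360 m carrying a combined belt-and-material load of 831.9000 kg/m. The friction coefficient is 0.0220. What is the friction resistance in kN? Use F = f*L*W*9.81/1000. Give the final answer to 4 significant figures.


F = 0.0220 * 339.1360 * 831.9000 * 9.81 / 1000
F = 60.89 kN


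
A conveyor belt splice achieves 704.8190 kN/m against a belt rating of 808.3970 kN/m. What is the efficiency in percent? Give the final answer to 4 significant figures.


Eff = 704.8190 / 808.3970 * 100
Eff = 87.19 %


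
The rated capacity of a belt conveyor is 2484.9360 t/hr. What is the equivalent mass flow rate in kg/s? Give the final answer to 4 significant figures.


m_dot = 2484.9360 * 1000 / 3600
m_dot = 690.3 kg/s


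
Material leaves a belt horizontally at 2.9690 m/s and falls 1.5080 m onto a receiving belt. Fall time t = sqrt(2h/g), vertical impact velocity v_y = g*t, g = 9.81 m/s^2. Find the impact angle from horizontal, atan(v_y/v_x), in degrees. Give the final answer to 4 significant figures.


t = sqrt(2*1.5080/9.81) = 0.554474 s
v_y = 9.81 * 0.554474 = 5.43939 m/s
angle = atan(5.43939 / 2.9690) = 61.37 deg


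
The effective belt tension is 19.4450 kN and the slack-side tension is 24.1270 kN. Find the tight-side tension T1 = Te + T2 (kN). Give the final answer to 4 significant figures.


T1 = Te + T2 = 19.4450 + 24.1270
T1 = 43.57 kN


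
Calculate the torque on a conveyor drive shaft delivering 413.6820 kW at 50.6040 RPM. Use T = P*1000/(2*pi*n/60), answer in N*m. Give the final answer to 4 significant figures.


omega = 2*pi*50.6040/60 = 5.29924 rad/s
T = 413.6820*1000 / 5.29924
T = 78060 N*m


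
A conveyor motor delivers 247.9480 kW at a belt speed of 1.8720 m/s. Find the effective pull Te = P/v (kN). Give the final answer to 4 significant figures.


Te = P / v = 247.9480 / 1.8720
Te = 132.5 kN


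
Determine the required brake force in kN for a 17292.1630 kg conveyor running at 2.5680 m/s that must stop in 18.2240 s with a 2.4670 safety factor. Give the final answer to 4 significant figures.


F = 17292.1630 * 2.5680 / 18.2240 * 2.4670 / 1000
F = 6.011 kN


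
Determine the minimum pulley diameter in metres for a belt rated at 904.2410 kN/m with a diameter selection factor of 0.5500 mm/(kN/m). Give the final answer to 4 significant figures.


D = 904.2410 * 0.5500 / 1000
D = 0.4973 m
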